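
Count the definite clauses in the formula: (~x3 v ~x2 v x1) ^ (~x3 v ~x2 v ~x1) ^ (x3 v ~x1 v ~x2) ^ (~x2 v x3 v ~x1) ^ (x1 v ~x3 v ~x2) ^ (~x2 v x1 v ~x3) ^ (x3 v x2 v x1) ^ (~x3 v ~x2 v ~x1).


A definite clause has exactly one positive literal.
Clause 1: 1 positive -> definite
Clause 2: 0 positive -> not definite
Clause 3: 1 positive -> definite
Clause 4: 1 positive -> definite
Clause 5: 1 positive -> definite
Clause 6: 1 positive -> definite
Clause 7: 3 positive -> not definite
Clause 8: 0 positive -> not definite
Definite clause count = 5.

5


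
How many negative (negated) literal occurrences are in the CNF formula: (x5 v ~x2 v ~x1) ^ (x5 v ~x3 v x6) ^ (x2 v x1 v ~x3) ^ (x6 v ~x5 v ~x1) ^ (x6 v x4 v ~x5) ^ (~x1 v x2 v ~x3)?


Scan each clause for negated literals.
Clause 1: 2 negative; Clause 2: 1 negative; Clause 3: 1 negative; Clause 4: 2 negative; Clause 5: 1 negative; Clause 6: 2 negative.
Total negative literal occurrences = 9.

9


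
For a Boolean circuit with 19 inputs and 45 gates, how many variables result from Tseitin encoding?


The Tseitin transformation introduces one auxiliary variable per gate.
Total variables = inputs + gates = 19 + 45 = 64.

64


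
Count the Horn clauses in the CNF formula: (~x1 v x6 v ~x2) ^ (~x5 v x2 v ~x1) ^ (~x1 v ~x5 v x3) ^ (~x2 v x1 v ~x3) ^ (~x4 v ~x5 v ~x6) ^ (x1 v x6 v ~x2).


A Horn clause has at most one positive literal.
Clause 1: 1 positive lit(s) -> Horn
Clause 2: 1 positive lit(s) -> Horn
Clause 3: 1 positive lit(s) -> Horn
Clause 4: 1 positive lit(s) -> Horn
Clause 5: 0 positive lit(s) -> Horn
Clause 6: 2 positive lit(s) -> not Horn
Total Horn clauses = 5.

5


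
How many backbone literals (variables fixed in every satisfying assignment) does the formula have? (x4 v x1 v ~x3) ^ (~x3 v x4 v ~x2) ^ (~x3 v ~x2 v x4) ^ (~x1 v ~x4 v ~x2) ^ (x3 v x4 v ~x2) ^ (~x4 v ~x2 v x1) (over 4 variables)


Find all satisfying assignments: 7 model(s).
Check which variables have the same value in every model.
Fixed variables: x2=F.
Backbone size = 1.

1


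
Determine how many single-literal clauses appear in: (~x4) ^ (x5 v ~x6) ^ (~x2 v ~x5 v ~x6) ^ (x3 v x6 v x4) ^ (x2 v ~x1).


A unit clause contains exactly one literal.
Unit clauses found: (~x4).
Count = 1.

1


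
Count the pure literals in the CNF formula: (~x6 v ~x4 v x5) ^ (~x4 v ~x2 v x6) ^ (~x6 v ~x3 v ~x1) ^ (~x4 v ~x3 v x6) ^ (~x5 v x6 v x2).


A pure literal appears in only one polarity across all clauses.
Pure literals: x1 (negative only), x3 (negative only), x4 (negative only).
Count = 3.

3


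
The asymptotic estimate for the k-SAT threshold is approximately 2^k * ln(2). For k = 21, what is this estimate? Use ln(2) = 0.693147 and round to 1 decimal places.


Using the asymptotic formula: threshold ~ 2^k * ln(2).
2^21 = 2097152.
2097152 * 0.693147 = 1453634.6.

1453634.6


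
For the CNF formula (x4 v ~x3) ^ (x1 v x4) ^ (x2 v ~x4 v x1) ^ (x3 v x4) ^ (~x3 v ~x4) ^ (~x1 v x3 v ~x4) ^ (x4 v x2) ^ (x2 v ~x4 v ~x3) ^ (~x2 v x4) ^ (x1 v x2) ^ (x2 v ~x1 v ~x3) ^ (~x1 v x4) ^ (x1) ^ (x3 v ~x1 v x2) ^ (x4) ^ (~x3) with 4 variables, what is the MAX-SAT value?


Enumerate all 16 truth assignments.
For each, count how many of the 16 clauses are satisfied.
The formula is not fully satisfiable, so the maximum is below 16.
Maximum simultaneously satisfiable clauses = 15.

15


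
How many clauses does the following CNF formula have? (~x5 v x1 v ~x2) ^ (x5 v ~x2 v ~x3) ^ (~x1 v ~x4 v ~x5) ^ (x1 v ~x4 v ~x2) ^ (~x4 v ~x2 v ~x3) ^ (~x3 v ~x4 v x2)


Each group enclosed in parentheses joined by ^ is one clause.
Counting the conjuncts: 6 clauses.

6


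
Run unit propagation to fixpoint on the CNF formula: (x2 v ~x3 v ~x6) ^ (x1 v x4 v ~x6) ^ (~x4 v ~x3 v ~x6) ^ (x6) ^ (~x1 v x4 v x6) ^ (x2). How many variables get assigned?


Unit propagation repeatedly assigns the literal in any unit clause, then simplifies.
Assignments in order: x6 = T, x2 = T.
No further unit clauses remain.
Total variables assigned = 2.

2


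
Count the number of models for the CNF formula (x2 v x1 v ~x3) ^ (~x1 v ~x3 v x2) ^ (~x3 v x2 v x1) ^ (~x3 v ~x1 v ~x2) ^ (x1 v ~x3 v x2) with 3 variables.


Enumerate all 8 truth assignments over 3 variables.
Test each against every clause.
Satisfying assignments found: 5.

5


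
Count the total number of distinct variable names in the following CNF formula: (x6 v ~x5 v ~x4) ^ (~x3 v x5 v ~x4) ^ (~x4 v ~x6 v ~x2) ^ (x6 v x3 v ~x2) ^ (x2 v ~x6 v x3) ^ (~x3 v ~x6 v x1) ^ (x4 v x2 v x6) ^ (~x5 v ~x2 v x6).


Identify each distinct variable in the formula.
Variables found: x1, x2, x3, x4, x5, x6.
Total distinct variables = 6.

6


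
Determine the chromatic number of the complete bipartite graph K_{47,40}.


K_{47,40} is bipartite by definition: the two parts are independent sets, with every edge crossing between them.
Color all vertices in one part with color 1 and all vertices in the other part with color 2.
Since the graph has at least one edge, one color does not suffice.
Chromatic number = 2.

2


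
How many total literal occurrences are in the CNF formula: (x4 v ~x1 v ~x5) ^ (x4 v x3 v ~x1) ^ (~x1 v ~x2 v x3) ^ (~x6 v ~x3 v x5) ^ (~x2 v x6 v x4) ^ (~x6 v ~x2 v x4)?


Clause lengths: 3, 3, 3, 3, 3, 3.
Sum = 3 + 3 + 3 + 3 + 3 + 3 = 18.

18


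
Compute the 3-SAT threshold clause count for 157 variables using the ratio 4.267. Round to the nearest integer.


The 3-SAT phase transition occurs at approximately 4.267 clauses per variable.
m = 4.267 * 157 = 669.919.
Rounded to nearest integer: 670.

670


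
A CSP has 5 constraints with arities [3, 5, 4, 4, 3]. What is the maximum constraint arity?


The arities are: 3, 5, 4, 4, 3.
Scan for the maximum value.
Maximum arity = 5.

5


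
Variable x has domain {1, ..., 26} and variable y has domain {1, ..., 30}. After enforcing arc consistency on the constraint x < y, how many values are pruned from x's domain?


For the constraint x < y, x needs a supporting value in y's domain.
x can be at most 29 (one less than y's maximum).
Valid x values from domain: 26 out of 26.
Pruned = 26 - 26 = 0.

0


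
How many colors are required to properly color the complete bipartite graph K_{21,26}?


K_{21,26} is bipartite by definition: the two parts are independent sets, with every edge crossing between them.
Color all vertices in one part with color 1 and all vertices in the other part with color 2.
Since the graph has at least one edge, one color does not suffice.
Chromatic number = 2.

2


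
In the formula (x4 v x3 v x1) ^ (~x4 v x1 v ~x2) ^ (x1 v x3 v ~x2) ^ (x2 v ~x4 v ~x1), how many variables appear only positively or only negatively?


A pure literal appears in only one polarity across all clauses.
Pure literals: x3 (positive only).
Count = 1.

1


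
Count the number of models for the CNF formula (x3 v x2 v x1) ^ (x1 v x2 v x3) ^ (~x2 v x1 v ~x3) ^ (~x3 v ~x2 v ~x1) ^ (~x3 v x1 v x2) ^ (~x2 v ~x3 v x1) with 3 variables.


Enumerate all 8 truth assignments over 3 variables.
Test each against every clause.
Satisfying assignments found: 4.

4


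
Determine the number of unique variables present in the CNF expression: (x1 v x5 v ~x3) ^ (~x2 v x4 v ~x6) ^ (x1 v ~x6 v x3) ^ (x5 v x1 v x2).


Identify each distinct variable in the formula.
Variables found: x1, x2, x3, x4, x5, x6.
Total distinct variables = 6.

6


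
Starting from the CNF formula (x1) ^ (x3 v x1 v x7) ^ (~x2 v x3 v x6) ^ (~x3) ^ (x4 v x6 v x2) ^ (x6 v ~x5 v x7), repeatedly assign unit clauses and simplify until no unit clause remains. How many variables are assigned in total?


Unit propagation repeatedly assigns the literal in any unit clause, then simplifies.
Assignments in order: x1 = T, x3 = F.
No further unit clauses remain.
Total variables assigned = 2.

2


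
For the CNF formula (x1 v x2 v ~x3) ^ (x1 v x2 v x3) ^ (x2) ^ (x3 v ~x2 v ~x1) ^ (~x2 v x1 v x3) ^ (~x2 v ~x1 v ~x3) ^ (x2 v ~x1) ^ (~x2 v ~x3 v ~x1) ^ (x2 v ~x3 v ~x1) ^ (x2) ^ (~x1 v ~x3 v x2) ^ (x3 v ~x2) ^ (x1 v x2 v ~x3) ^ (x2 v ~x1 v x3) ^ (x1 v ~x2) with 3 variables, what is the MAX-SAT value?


Enumerate all 8 truth assignments.
For each, count how many of the 15 clauses are satisfied.
The formula is not fully satisfiable, so the maximum is below 15.
Maximum simultaneously satisfiable clauses = 14.

14


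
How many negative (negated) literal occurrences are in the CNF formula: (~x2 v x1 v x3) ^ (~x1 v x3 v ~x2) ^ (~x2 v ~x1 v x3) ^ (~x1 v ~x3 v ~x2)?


Scan each clause for negated literals.
Clause 1: 1 negative; Clause 2: 2 negative; Clause 3: 2 negative; Clause 4: 3 negative.
Total negative literal occurrences = 8.

8


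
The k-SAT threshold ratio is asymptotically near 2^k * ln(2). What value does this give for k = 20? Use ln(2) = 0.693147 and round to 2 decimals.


Using the asymptotic formula: threshold ~ 2^k * ln(2).
2^20 = 1048576.
1048576 * 0.693147 = 726817.31.

726817.31


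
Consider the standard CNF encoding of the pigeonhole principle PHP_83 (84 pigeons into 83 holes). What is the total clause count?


The PHP encoding has two parts:
1) At-least-one-hole clauses: 84 (one per pigeon, each with 83 literals).
2) At-most-one-pigeon-per-hole clauses: 83 holes * C(84,2) = 83 * 3486 = 289338.
Total clauses = 84 + 289338 = 289422.

289422


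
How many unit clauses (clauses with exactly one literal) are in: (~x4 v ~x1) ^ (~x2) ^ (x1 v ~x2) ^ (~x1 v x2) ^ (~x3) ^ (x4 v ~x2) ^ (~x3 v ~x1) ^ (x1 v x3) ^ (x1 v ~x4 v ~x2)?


A unit clause contains exactly one literal.
Unit clauses found: (~x2), (~x3).
Count = 2.

2


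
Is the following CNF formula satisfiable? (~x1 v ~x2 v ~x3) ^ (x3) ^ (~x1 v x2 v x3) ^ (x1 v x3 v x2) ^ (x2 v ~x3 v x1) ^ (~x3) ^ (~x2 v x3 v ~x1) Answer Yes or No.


Check all 8 possible truth assignments.
Number of satisfying assignments found: 0.
The formula is unsatisfiable.

No


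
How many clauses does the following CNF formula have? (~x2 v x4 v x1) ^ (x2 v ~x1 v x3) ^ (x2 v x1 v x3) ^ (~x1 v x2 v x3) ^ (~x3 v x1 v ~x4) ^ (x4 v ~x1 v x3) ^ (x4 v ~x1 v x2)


Each group enclosed in parentheses joined by ^ is one clause.
Counting the conjuncts: 7 clauses.

7


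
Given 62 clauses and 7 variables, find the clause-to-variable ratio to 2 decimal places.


Clause-to-variable ratio = clauses / variables.
62 / 7 = 8.86.

8.86


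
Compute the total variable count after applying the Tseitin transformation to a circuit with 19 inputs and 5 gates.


The Tseitin transformation introduces one auxiliary variable per gate.
Total variables = inputs + gates = 19 + 5 = 24.

24


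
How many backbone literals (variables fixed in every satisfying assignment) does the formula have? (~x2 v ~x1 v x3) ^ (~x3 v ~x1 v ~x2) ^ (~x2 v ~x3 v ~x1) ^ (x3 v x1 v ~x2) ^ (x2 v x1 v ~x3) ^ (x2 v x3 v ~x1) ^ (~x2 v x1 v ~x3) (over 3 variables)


Find all satisfying assignments: 2 model(s).
Check which variables have the same value in every model.
Fixed variables: x2=F.
Backbone size = 1.

1


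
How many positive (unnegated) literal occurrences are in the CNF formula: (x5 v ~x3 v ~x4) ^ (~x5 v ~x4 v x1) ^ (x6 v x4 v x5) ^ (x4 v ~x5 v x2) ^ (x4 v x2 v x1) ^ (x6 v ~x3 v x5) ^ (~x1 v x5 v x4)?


Scan each clause for unnegated literals.
Clause 1: 1 positive; Clause 2: 1 positive; Clause 3: 3 positive; Clause 4: 2 positive; Clause 5: 3 positive; Clause 6: 2 positive; Clause 7: 2 positive.
Total positive literal occurrences = 14.

14


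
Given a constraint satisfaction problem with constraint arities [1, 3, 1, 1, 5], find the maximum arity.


The arities are: 1, 3, 1, 1, 5.
Scan for the maximum value.
Maximum arity = 5.

5


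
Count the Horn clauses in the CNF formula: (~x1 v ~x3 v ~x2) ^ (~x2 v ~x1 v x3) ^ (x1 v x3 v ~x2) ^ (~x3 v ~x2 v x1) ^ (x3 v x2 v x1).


A Horn clause has at most one positive literal.
Clause 1: 0 positive lit(s) -> Horn
Clause 2: 1 positive lit(s) -> Horn
Clause 3: 2 positive lit(s) -> not Horn
Clause 4: 1 positive lit(s) -> Horn
Clause 5: 3 positive lit(s) -> not Horn
Total Horn clauses = 3.

3


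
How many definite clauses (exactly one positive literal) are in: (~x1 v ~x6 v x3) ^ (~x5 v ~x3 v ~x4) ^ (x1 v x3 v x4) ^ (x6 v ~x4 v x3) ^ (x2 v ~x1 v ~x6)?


A definite clause has exactly one positive literal.
Clause 1: 1 positive -> definite
Clause 2: 0 positive -> not definite
Clause 3: 3 positive -> not definite
Clause 4: 2 positive -> not definite
Clause 5: 1 positive -> definite
Definite clause count = 2.

2


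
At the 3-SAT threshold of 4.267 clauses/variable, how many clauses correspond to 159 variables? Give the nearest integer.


The 3-SAT phase transition occurs at approximately 4.267 clauses per variable.
m = 4.267 * 159 = 678.453.
Rounded to nearest integer: 678.

678


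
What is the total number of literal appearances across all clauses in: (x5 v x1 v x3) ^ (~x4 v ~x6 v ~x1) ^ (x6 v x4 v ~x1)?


Clause lengths: 3, 3, 3.
Sum = 3 + 3 + 3 = 9.

9


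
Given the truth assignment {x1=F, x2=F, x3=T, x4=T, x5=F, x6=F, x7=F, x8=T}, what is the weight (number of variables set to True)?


The weight is the number of variables assigned True.
True variables: x3, x4, x8.
Weight = 3.

3


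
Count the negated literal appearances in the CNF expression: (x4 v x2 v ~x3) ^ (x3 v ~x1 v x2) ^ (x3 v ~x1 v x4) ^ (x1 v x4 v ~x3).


Scan each clause for negated literals.
Clause 1: 1 negative; Clause 2: 1 negative; Clause 3: 1 negative; Clause 4: 1 negative.
Total negative literal occurrences = 4.

4


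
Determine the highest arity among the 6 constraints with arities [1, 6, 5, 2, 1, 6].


The arities are: 1, 6, 5, 2, 1, 6.
Scan for the maximum value.
Maximum arity = 6.

6


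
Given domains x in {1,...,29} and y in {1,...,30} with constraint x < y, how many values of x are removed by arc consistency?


For the constraint x < y, x needs a supporting value in y's domain.
x can be at most 29 (one less than y's maximum).
Valid x values from domain: 29 out of 29.
Pruned = 29 - 29 = 0.

0


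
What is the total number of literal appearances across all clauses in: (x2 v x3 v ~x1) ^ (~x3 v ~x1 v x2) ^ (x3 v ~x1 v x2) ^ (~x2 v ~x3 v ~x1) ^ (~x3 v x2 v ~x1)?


Clause lengths: 3, 3, 3, 3, 3.
Sum = 3 + 3 + 3 + 3 + 3 = 15.

15


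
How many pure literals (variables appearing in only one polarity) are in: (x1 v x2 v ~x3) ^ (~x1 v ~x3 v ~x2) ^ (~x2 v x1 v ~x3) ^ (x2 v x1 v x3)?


A pure literal appears in only one polarity across all clauses.
No pure literals found.
Count = 0.

0


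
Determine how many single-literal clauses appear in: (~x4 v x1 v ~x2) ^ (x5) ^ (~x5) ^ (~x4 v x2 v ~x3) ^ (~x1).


A unit clause contains exactly one literal.
Unit clauses found: (x5), (~x5), (~x1).
Count = 3.

3


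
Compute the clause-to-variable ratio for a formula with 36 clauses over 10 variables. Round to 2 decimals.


Clause-to-variable ratio = clauses / variables.
36 / 10 = 3.6.

3.6


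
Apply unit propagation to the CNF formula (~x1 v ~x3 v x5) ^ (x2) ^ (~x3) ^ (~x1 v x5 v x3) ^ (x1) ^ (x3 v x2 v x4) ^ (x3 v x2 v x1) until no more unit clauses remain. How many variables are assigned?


Unit propagation repeatedly assigns the literal in any unit clause, then simplifies.
Assignments in order: x2 = T, x3 = F, x1 = T, x5 = T.
No further unit clauses remain.
Total variables assigned = 4.

4


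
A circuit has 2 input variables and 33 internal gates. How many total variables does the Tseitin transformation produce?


The Tseitin transformation introduces one auxiliary variable per gate.
Total variables = inputs + gates = 2 + 33 = 35.

35


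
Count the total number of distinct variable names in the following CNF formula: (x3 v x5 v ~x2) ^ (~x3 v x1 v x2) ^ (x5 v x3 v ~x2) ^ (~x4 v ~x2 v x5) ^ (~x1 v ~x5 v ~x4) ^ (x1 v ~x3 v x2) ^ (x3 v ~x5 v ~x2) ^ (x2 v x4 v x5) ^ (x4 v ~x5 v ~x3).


Identify each distinct variable in the formula.
Variables found: x1, x2, x3, x4, x5.
Total distinct variables = 5.

5


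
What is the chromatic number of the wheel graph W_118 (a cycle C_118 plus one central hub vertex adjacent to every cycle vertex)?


W_118 consists of the cycle C_118 together with a hub vertex adjacent to every cycle vertex.
The cycle C_118 needs 2 colors (even cycle -> 2).
The hub is adjacent to every cycle vertex, so it must receive a new color distinct from all of them.
Chromatic number = 2 + 1 = 3.

3


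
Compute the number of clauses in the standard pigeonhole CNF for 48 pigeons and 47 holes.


The PHP encoding has two parts:
1) At-least-one-hole clauses: 48 (one per pigeon, each with 47 literals).
2) At-most-one-pigeon-per-hole clauses: 47 holes * C(48,2) = 47 * 1128 = 53016.
Total clauses = 48 + 53016 = 53064.

53064


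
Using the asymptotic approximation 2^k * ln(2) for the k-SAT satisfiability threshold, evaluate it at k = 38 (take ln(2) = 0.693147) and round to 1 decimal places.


Using the asymptotic formula: threshold ~ 2^k * ln(2).
2^38 = 274877906944.
274877906944 * 0.693147 = 190530796564.5.

190530796564.5


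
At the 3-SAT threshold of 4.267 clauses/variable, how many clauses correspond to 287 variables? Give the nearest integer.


The 3-SAT phase transition occurs at approximately 4.267 clauses per variable.
m = 4.267 * 287 = 1224.629.
Rounded to nearest integer: 1225.

1225


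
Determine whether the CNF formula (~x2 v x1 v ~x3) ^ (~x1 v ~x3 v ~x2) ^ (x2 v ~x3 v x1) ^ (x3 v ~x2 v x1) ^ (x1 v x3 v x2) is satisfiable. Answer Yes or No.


Check all 8 possible truth assignments.
Number of satisfying assignments found: 3.
The formula is satisfiable.

Yes


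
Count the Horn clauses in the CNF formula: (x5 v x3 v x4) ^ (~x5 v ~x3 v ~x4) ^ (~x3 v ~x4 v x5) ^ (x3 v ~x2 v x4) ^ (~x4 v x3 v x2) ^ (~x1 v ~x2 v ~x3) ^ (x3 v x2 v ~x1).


A Horn clause has at most one positive literal.
Clause 1: 3 positive lit(s) -> not Horn
Clause 2: 0 positive lit(s) -> Horn
Clause 3: 1 positive lit(s) -> Horn
Clause 4: 2 positive lit(s) -> not Horn
Clause 5: 2 positive lit(s) -> not Horn
Clause 6: 0 positive lit(s) -> Horn
Clause 7: 2 positive lit(s) -> not Horn
Total Horn clauses = 3.

3


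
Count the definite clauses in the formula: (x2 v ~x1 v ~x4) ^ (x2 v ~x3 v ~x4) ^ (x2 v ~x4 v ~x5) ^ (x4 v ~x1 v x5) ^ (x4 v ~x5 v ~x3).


A definite clause has exactly one positive literal.
Clause 1: 1 positive -> definite
Clause 2: 1 positive -> definite
Clause 3: 1 positive -> definite
Clause 4: 2 positive -> not definite
Clause 5: 1 positive -> definite
Definite clause count = 4.

4


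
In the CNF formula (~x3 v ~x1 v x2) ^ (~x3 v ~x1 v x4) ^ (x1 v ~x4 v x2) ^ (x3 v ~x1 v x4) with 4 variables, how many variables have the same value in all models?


Find all satisfying assignments: 9 model(s).
Check which variables have the same value in every model.
No variable is fixed across all models.
Backbone size = 0.

0


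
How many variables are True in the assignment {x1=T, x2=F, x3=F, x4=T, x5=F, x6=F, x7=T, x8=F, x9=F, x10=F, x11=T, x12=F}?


The weight is the number of variables assigned True.
True variables: x1, x4, x7, x11.
Weight = 4.

4


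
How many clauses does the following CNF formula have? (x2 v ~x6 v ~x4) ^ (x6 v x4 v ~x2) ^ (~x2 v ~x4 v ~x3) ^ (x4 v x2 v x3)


Each group enclosed in parentheses joined by ^ is one clause.
Counting the conjuncts: 4 clauses.

4


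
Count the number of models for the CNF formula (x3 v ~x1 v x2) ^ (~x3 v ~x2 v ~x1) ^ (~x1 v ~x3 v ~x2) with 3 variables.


Enumerate all 8 truth assignments over 3 variables.
Test each against every clause.
Satisfying assignments found: 6.

6


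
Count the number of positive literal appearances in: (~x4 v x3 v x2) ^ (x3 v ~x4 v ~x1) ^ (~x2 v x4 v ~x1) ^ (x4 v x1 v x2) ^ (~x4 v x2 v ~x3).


Scan each clause for unnegated literals.
Clause 1: 2 positive; Clause 2: 1 positive; Clause 3: 1 positive; Clause 4: 3 positive; Clause 5: 1 positive.
Total positive literal occurrences = 8.

8


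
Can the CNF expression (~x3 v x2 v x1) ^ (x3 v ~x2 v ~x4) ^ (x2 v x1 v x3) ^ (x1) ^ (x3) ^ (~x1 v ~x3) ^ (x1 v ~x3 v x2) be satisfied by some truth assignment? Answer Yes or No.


Check all 16 possible truth assignments.
Number of satisfying assignments found: 0.
The formula is unsatisfiable.

No


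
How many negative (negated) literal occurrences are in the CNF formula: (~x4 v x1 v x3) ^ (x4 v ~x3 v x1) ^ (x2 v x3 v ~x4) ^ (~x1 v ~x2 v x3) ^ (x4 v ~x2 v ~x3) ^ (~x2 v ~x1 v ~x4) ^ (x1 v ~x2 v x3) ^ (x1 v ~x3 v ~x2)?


Scan each clause for negated literals.
Clause 1: 1 negative; Clause 2: 1 negative; Clause 3: 1 negative; Clause 4: 2 negative; Clause 5: 2 negative; Clause 6: 3 negative; Clause 7: 1 negative; Clause 8: 2 negative.
Total negative literal occurrences = 13.

13


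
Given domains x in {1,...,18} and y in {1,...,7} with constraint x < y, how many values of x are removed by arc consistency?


For the constraint x < y, x needs a supporting value in y's domain.
x can be at most 6 (one less than y's maximum).
Valid x values from domain: 6 out of 18.
Pruned = 18 - 6 = 12.

12


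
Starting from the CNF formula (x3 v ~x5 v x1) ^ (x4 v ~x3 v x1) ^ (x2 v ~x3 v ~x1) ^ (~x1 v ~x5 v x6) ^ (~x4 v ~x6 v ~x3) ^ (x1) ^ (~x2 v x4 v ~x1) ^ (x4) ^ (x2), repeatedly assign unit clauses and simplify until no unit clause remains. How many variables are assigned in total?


Unit propagation repeatedly assigns the literal in any unit clause, then simplifies.
Assignments in order: x1 = T, x4 = T, x2 = T.
No further unit clauses remain.
Total variables assigned = 3.

3


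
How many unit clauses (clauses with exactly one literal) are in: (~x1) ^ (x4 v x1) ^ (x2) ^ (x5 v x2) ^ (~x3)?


A unit clause contains exactly one literal.
Unit clauses found: (~x1), (x2), (~x3).
Count = 3.

3


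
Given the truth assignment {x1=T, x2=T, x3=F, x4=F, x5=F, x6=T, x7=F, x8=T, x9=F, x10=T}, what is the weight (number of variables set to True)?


The weight is the number of variables assigned True.
True variables: x1, x2, x6, x8, x10.
Weight = 5.

5


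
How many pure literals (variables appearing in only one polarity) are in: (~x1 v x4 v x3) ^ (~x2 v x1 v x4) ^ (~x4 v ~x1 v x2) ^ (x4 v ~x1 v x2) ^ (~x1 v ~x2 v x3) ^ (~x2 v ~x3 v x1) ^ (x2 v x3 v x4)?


A pure literal appears in only one polarity across all clauses.
No pure literals found.
Count = 0.

0


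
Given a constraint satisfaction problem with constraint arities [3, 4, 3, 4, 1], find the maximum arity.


The arities are: 3, 4, 3, 4, 1.
Scan for the maximum value.
Maximum arity = 4.

4


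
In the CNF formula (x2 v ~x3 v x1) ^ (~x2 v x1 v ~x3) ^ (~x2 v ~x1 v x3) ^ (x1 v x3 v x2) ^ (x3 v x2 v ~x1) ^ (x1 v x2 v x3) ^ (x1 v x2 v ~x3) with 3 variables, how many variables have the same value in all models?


Find all satisfying assignments: 3 model(s).
Check which variables have the same value in every model.
No variable is fixed across all models.
Backbone size = 0.

0


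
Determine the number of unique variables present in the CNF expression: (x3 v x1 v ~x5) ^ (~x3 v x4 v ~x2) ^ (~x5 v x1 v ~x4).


Identify each distinct variable in the formula.
Variables found: x1, x2, x3, x4, x5.
Total distinct variables = 5.

5


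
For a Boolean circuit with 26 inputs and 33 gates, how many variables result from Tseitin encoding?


The Tseitin transformation introduces one auxiliary variable per gate.
Total variables = inputs + gates = 26 + 33 = 59.

59


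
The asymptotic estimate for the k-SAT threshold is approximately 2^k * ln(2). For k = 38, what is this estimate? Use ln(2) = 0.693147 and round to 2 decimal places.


Using the asymptotic formula: threshold ~ 2^k * ln(2).
2^38 = 274877906944.
274877906944 * 0.693147 = 190530796564.51.

190530796564.51


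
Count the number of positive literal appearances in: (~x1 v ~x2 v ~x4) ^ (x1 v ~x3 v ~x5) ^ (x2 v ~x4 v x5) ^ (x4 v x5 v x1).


Scan each clause for unnegated literals.
Clause 1: 0 positive; Clause 2: 1 positive; Clause 3: 2 positive; Clause 4: 3 positive.
Total positive literal occurrences = 6.

6


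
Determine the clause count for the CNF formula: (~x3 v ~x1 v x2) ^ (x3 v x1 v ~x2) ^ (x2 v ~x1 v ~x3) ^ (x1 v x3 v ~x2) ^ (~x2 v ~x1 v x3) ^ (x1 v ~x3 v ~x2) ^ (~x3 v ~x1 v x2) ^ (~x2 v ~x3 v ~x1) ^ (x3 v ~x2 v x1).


Each group enclosed in parentheses joined by ^ is one clause.
Counting the conjuncts: 9 clauses.

9


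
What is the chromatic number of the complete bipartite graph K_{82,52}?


K_{82,52} is bipartite by definition: the two parts are independent sets, with every edge crossing between them.
Color all vertices in one part with color 1 and all vertices in the other part with color 2.
Since the graph has at least one edge, one color does not suffice.
Chromatic number = 2.

2


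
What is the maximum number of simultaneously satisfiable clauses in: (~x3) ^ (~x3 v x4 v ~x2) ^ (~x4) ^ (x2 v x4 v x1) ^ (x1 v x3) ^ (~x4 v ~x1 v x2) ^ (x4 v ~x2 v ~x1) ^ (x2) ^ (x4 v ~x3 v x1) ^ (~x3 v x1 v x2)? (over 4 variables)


Enumerate all 16 truth assignments.
For each, count how many of the 10 clauses are satisfied.
The formula is not fully satisfiable, so the maximum is below 10.
Maximum simultaneously satisfiable clauses = 9.

9


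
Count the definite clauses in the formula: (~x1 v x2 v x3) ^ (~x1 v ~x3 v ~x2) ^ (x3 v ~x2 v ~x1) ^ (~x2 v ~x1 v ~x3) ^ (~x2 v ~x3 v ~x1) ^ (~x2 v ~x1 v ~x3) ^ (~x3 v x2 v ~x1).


A definite clause has exactly one positive literal.
Clause 1: 2 positive -> not definite
Clause 2: 0 positive -> not definite
Clause 3: 1 positive -> definite
Clause 4: 0 positive -> not definite
Clause 5: 0 positive -> not definite
Clause 6: 0 positive -> not definite
Clause 7: 1 positive -> definite
Definite clause count = 2.

2


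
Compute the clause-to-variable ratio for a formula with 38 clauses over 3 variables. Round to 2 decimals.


Clause-to-variable ratio = clauses / variables.
38 / 3 = 12.67.

12.67


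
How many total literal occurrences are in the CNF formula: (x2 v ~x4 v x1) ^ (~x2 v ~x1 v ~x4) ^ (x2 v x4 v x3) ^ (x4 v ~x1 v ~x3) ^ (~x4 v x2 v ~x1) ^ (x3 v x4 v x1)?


Clause lengths: 3, 3, 3, 3, 3, 3.
Sum = 3 + 3 + 3 + 3 + 3 + 3 = 18.

18


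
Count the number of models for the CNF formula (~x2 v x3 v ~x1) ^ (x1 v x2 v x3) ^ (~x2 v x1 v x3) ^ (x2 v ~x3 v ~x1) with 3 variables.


Enumerate all 8 truth assignments over 3 variables.
Test each against every clause.
Satisfying assignments found: 4.

4


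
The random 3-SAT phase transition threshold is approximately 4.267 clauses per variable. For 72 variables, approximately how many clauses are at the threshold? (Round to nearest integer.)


The 3-SAT phase transition occurs at approximately 4.267 clauses per variable.
m = 4.267 * 72 = 307.224.
Rounded to nearest integer: 307.

307


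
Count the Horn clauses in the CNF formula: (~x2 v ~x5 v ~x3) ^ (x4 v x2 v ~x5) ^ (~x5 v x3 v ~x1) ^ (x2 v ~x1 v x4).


A Horn clause has at most one positive literal.
Clause 1: 0 positive lit(s) -> Horn
Clause 2: 2 positive lit(s) -> not Horn
Clause 3: 1 positive lit(s) -> Horn
Clause 4: 2 positive lit(s) -> not Horn
Total Horn clauses = 2.

2


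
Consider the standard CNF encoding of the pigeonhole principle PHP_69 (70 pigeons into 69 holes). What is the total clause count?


The PHP encoding has two parts:
1) At-least-one-hole clauses: 70 (one per pigeon, each with 69 literals).
2) At-most-one-pigeon-per-hole clauses: 69 holes * C(70,2) = 69 * 2415 = 166635.
Total clauses = 70 + 166635 = 166705.

166705


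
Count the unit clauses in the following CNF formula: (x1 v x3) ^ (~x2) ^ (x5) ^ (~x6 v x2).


A unit clause contains exactly one literal.
Unit clauses found: (~x2), (x5).
Count = 2.

2


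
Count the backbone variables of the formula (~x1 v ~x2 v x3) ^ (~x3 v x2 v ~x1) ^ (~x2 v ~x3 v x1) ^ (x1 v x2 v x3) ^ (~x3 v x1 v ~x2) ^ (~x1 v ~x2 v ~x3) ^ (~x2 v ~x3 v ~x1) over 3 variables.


Find all satisfying assignments: 3 model(s).
Check which variables have the same value in every model.
No variable is fixed across all models.
Backbone size = 0.

0


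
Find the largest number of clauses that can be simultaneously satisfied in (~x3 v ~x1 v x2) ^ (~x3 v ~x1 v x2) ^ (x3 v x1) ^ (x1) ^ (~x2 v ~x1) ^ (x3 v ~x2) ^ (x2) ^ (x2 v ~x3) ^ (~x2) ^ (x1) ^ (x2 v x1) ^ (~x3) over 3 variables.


Enumerate all 8 truth assignments.
For each, count how many of the 12 clauses are satisfied.
The formula is not fully satisfiable, so the maximum is below 12.
Maximum simultaneously satisfiable clauses = 11.

11


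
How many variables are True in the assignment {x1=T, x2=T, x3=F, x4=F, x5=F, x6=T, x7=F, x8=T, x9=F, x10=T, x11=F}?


The weight is the number of variables assigned True.
True variables: x1, x2, x6, x8, x10.
Weight = 5.

5


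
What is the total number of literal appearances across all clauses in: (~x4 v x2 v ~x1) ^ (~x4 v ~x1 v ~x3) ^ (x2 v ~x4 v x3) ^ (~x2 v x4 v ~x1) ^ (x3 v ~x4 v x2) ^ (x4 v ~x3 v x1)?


Clause lengths: 3, 3, 3, 3, 3, 3.
Sum = 3 + 3 + 3 + 3 + 3 + 3 = 18.

18


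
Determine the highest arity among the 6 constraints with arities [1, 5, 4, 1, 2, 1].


The arities are: 1, 5, 4, 1, 2, 1.
Scan for the maximum value.
Maximum arity = 5.

5


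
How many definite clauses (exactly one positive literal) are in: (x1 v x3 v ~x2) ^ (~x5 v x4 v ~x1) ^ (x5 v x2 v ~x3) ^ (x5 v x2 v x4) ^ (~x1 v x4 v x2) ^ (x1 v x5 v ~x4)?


A definite clause has exactly one positive literal.
Clause 1: 2 positive -> not definite
Clause 2: 1 positive -> definite
Clause 3: 2 positive -> not definite
Clause 4: 3 positive -> not definite
Clause 5: 2 positive -> not definite
Clause 6: 2 positive -> not definite
Definite clause count = 1.

1


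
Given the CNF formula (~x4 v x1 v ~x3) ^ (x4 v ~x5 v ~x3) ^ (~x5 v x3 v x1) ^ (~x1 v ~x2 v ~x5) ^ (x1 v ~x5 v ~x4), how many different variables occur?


Identify each distinct variable in the formula.
Variables found: x1, x2, x3, x4, x5.
Total distinct variables = 5.

5


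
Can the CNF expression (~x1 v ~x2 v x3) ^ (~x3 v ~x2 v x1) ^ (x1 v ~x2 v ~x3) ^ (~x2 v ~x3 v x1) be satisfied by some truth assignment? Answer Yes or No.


Check all 8 possible truth assignments.
Number of satisfying assignments found: 6.
The formula is satisfiable.

Yes


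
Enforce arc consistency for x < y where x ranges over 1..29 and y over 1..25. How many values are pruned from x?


For the constraint x < y, x needs a supporting value in y's domain.
x can be at most 24 (one less than y's maximum).
Valid x values from domain: 24 out of 29.
Pruned = 29 - 24 = 5.

5


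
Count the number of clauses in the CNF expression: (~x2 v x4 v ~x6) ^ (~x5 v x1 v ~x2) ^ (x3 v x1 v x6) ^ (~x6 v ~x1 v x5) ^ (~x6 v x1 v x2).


Each group enclosed in parentheses joined by ^ is one clause.
Counting the conjuncts: 5 clauses.

5


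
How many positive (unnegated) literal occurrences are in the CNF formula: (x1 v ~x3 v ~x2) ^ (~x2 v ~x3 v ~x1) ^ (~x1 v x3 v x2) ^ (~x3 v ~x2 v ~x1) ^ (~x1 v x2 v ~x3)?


Scan each clause for unnegated literals.
Clause 1: 1 positive; Clause 2: 0 positive; Clause 3: 2 positive; Clause 4: 0 positive; Clause 5: 1 positive.
Total positive literal occurrences = 4.

4


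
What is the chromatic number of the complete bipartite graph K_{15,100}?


K_{15,100} is bipartite by definition: the two parts are independent sets, with every edge crossing between them.
Color all vertices in one part with color 1 and all vertices in the other part with color 2.
Since the graph has at least one edge, one color does not suffice.
Chromatic number = 2.

2


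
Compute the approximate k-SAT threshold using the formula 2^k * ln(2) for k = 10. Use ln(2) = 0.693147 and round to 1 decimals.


Using the asymptotic formula: threshold ~ 2^k * ln(2).
2^10 = 1024.
1024 * 0.693147 = 709.8.

709.8


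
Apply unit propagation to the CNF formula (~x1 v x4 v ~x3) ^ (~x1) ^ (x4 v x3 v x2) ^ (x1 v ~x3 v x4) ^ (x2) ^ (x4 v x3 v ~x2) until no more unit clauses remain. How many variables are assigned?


Unit propagation repeatedly assigns the literal in any unit clause, then simplifies.
Assignments in order: x1 = F, x2 = T.
No further unit clauses remain.
Total variables assigned = 2.

2


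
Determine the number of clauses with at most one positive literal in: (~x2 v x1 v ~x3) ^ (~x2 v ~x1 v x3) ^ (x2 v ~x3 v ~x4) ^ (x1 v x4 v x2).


A Horn clause has at most one positive literal.
Clause 1: 1 positive lit(s) -> Horn
Clause 2: 1 positive lit(s) -> Horn
Clause 3: 1 positive lit(s) -> Horn
Clause 4: 3 positive lit(s) -> not Horn
Total Horn clauses = 3.

3


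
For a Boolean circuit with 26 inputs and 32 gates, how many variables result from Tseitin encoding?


The Tseitin transformation introduces one auxiliary variable per gate.
Total variables = inputs + gates = 26 + 32 = 58.

58


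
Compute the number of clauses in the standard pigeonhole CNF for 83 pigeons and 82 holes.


The PHP encoding has two parts:
1) At-least-one-hole clauses: 83 (one per pigeon, each with 82 literals).
2) At-most-one-pigeon-per-hole clauses: 82 holes * C(83,2) = 82 * 3403 = 279046.
Total clauses = 83 + 279046 = 279129.

279129


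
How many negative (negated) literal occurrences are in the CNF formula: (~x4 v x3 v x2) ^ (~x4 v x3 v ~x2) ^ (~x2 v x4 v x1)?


Scan each clause for negated literals.
Clause 1: 1 negative; Clause 2: 2 negative; Clause 3: 1 negative.
Total negative literal occurrences = 4.

4


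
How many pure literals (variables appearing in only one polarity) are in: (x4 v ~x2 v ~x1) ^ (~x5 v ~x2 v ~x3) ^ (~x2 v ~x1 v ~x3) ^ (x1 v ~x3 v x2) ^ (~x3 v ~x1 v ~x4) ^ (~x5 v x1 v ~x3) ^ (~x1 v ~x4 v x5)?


A pure literal appears in only one polarity across all clauses.
Pure literals: x3 (negative only).
Count = 1.

1


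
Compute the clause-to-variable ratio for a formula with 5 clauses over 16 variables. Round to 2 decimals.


Clause-to-variable ratio = clauses / variables.
5 / 16 = 0.31.

0.31


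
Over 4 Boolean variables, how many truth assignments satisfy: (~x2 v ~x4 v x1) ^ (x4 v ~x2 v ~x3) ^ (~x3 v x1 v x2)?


Enumerate all 16 truth assignments over 4 variables.
Test each against every clause.
Satisfying assignments found: 10.

10


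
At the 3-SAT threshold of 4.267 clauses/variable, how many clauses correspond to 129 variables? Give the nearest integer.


The 3-SAT phase transition occurs at approximately 4.267 clauses per variable.
m = 4.267 * 129 = 550.443.
Rounded to nearest integer: 550.

550


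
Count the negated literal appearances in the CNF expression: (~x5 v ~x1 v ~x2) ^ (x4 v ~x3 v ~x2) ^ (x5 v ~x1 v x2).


Scan each clause for negated literals.
Clause 1: 3 negative; Clause 2: 2 negative; Clause 3: 1 negative.
Total negative literal occurrences = 6.

6


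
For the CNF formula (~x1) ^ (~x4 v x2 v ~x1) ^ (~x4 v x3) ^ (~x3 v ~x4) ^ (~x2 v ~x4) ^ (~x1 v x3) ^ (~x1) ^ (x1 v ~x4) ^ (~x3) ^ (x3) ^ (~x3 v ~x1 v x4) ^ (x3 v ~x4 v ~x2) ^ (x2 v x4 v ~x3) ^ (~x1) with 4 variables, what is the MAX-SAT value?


Enumerate all 16 truth assignments.
For each, count how many of the 14 clauses are satisfied.
The formula is not fully satisfiable, so the maximum is below 14.
Maximum simultaneously satisfiable clauses = 13.

13


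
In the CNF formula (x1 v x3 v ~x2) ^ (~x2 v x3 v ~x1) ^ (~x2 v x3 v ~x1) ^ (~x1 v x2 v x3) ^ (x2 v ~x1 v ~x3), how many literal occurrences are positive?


Scan each clause for unnegated literals.
Clause 1: 2 positive; Clause 2: 1 positive; Clause 3: 1 positive; Clause 4: 2 positive; Clause 5: 1 positive.
Total positive literal occurrences = 7.

7


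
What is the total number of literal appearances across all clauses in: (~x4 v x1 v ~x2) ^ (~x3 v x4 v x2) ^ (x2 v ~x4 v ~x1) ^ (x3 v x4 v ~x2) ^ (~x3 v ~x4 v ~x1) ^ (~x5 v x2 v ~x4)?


Clause lengths: 3, 3, 3, 3, 3, 3.
Sum = 3 + 3 + 3 + 3 + 3 + 3 = 18.

18


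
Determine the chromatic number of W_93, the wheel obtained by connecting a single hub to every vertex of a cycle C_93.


W_93 consists of the cycle C_93 together with a hub vertex adjacent to every cycle vertex.
The cycle C_93 needs 3 colors (odd cycle -> 3).
The hub is adjacent to every cycle vertex, so it must receive a new color distinct from all of them.
Chromatic number = 3 + 1 = 4.

4


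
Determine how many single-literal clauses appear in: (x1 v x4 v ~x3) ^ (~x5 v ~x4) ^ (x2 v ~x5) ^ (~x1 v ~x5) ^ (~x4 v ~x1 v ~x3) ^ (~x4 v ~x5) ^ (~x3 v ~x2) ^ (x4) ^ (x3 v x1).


A unit clause contains exactly one literal.
Unit clauses found: (x4).
Count = 1.

1


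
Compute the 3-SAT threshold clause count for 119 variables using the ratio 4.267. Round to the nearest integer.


The 3-SAT phase transition occurs at approximately 4.267 clauses per variable.
m = 4.267 * 119 = 507.773.
Rounded to nearest integer: 508.

508


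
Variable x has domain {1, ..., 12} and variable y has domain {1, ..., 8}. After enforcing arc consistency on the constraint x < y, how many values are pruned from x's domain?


For the constraint x < y, x needs a supporting value in y's domain.
x can be at most 7 (one less than y's maximum).
Valid x values from domain: 7 out of 12.
Pruned = 12 - 7 = 5.

5


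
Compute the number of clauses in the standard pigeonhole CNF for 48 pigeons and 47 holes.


The PHP encoding has two parts:
1) At-least-one-hole clauses: 48 (one per pigeon, each with 47 literals).
2) At-most-one-pigeon-per-hole clauses: 47 holes * C(48,2) = 47 * 1128 = 53016.
Total clauses = 48 + 53016 = 53064.

53064


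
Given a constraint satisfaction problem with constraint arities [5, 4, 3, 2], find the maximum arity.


The arities are: 5, 4, 3, 2.
Scan for the maximum value.
Maximum arity = 5.

5


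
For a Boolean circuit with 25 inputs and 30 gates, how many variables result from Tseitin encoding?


The Tseitin transformation introduces one auxiliary variable per gate.
Total variables = inputs + gates = 25 + 30 = 55.

55


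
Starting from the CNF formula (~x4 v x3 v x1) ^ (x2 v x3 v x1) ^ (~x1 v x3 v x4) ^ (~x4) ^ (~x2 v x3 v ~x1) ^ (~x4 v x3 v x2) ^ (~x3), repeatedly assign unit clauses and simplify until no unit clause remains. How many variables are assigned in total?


Unit propagation repeatedly assigns the literal in any unit clause, then simplifies.
Assignments in order: x4 = F, x3 = F, x1 = F, x2 = T.
No further unit clauses remain.
Total variables assigned = 4.

4


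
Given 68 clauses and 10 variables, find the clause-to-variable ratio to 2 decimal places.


Clause-to-variable ratio = clauses / variables.
68 / 10 = 6.8.

6.8


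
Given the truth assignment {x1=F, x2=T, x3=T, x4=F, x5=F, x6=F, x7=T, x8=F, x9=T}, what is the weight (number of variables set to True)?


The weight is the number of variables assigned True.
True variables: x2, x3, x7, x9.
Weight = 4.

4


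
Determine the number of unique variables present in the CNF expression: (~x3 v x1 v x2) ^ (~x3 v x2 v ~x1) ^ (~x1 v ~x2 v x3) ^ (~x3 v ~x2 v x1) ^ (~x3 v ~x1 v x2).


Identify each distinct variable in the formula.
Variables found: x1, x2, x3.
Total distinct variables = 3.

3


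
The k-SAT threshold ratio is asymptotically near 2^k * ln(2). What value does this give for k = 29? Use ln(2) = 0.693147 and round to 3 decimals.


Using the asymptotic formula: threshold ~ 2^k * ln(2).
2^29 = 536870912.
536870912 * 0.693147 = 372130462.04.

372130462.04


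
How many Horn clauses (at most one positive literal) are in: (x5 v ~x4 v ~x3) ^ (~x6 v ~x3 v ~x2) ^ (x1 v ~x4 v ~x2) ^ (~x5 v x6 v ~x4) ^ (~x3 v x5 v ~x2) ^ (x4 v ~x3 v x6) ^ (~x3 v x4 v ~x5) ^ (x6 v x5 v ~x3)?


A Horn clause has at most one positive literal.
Clause 1: 1 positive lit(s) -> Horn
Clause 2: 0 positive lit(s) -> Horn
Clause 3: 1 positive lit(s) -> Horn
Clause 4: 1 positive lit(s) -> Horn
Clause 5: 1 positive lit(s) -> Horn
Clause 6: 2 positive lit(s) -> not Horn
Clause 7: 1 positive lit(s) -> Horn
Clause 8: 2 positive lit(s) -> not Horn
Total Horn clauses = 6.

6
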